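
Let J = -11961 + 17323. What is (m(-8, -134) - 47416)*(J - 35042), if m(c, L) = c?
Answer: 1407544320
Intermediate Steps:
J = 5362
(m(-8, -134) - 47416)*(J - 35042) = (-8 - 47416)*(5362 - 35042) = -47424*(-29680) = 1407544320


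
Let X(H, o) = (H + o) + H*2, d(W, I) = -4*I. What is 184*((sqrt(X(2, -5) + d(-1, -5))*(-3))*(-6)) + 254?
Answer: 254 + 3312*sqrt(21) ≈ 15431.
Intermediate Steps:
X(H, o) = o + 3*H (X(H, o) = (H + o) + 2*H = o + 3*H)
184*((sqrt(X(2, -5) + d(-1, -5))*(-3))*(-6)) + 254 = 184*((sqrt((-5 + 3*2) - 4*(-5))*(-3))*(-6)) + 254 = 184*((sqrt((-5 + 6) + 20)*(-3))*(-6)) + 254 = 184*((sqrt(1 + 20)*(-3))*(-6)) + 254 = 184*((sqrt(21)*(-3))*(-6)) + 254 = 184*(-3*sqrt(21)*(-6)) + 254 = 184*(18*sqrt(21)) + 254 = 3312*sqrt(21) + 254 = 254 + 3312*sqrt(21)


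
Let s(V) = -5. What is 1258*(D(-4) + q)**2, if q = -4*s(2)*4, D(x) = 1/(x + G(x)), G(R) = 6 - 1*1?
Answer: 8253738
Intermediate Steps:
G(R) = 5 (G(R) = 6 - 1 = 5)
D(x) = 1/(5 + x) (D(x) = 1/(x + 5) = 1/(5 + x))
q = 80 (q = -4*(-5)*4 = 20*4 = 80)
1258*(D(-4) + q)**2 = 1258*(1/(5 - 4) + 80)**2 = 1258*(1/1 + 80)**2 = 1258*(1 + 80)**2 = 1258*81**2 = 1258*6561 = 8253738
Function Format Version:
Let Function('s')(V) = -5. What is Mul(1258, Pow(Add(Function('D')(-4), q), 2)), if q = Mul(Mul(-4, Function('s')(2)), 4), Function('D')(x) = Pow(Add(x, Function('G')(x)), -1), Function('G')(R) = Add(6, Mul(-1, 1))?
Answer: 8253738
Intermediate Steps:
Function('G')(R) = 5 (Function('G')(R) = Add(6, -1) = 5)
Function('D')(x) = Pow(Add(5, x), -1) (Function('D')(x) = Pow(Add(x, 5), -1) = Pow(Add(5, x), -1))
q = 80 (q = Mul(Mul(-4, -5), 4) = Mul(20, 4) = 80)
Mul(1258, Pow(Add(Function('D')(-4), q), 2)) = Mul(1258, Pow(Add(Pow(Add(5, -4), -1), 80), 2)) = Mul(1258, Pow(Add(Pow(1, -1), 80), 2)) = Mul(1258, Pow(Add(1, 80), 2)) = Mul(1258, Pow(81, 2)) = Mul(1258, 6561) = 8253738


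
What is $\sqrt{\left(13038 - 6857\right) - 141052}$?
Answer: $i \sqrt{134871} \approx 367.25 i$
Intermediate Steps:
$\sqrt{\left(13038 - 6857\right) - 141052} = \sqrt{6181 - 141052} = \sqrt{-134871} = i \sqrt{134871}$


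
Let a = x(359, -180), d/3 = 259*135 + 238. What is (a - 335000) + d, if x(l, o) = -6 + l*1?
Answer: -229038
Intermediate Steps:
x(l, o) = -6 + l
d = 105609 (d = 3*(259*135 + 238) = 3*(34965 + 238) = 3*35203 = 105609)
a = 353 (a = -6 + 359 = 353)
(a - 335000) + d = (353 - 335000) + 105609 = -334647 + 105609 = -229038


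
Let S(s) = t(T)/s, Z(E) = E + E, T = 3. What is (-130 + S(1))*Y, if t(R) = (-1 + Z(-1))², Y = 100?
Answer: -12100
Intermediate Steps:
Z(E) = 2*E
t(R) = 9 (t(R) = (-1 + 2*(-1))² = (-1 - 2)² = (-3)² = 9)
S(s) = 9/s
(-130 + S(1))*Y = (-130 + 9/1)*100 = (-130 + 9*1)*100 = (-130 + 9)*100 = -121*100 = -12100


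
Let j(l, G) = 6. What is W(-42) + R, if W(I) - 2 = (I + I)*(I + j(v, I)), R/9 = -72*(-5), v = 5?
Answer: 6266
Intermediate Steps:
R = 3240 (R = 9*(-72*(-5)) = 9*360 = 3240)
W(I) = 2 + 2*I*(6 + I) (W(I) = 2 + (I + I)*(I + 6) = 2 + (2*I)*(6 + I) = 2 + 2*I*(6 + I))
W(-42) + R = (2 + 2*(-42)² + 12*(-42)) + 3240 = (2 + 2*1764 - 504) + 3240 = (2 + 3528 - 504) + 3240 = 3026 + 3240 = 6266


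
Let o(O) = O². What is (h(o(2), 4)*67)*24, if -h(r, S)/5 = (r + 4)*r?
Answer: -257280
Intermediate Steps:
h(r, S) = -5*r*(4 + r) (h(r, S) = -5*(r + 4)*r = -5*(4 + r)*r = -5*r*(4 + r))
(h(o(2), 4)*67)*24 = (-5*2²*(4 + 2²)*67)*24 = (-5*4*(4 + 4)*67)*24 = (-5*4*8*67)*24 = -160*67*24 = -10720*24 = -257280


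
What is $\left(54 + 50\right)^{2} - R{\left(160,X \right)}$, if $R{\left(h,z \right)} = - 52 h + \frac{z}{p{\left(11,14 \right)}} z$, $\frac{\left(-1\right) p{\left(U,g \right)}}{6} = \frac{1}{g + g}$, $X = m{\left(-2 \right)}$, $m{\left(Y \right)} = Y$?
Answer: $\frac{57464}{3} \approx 19155.0$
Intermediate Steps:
$X = -2$
$p{\left(U,g \right)} = - \frac{3}{g}$ ($p{\left(U,g \right)} = - \frac{6}{g + g} = - \frac{6}{2 g} = - 6 \frac{1}{2 g} = - \frac{3}{g}$)
$R{\left(h,z \right)} = - 52 h - \frac{14 z^{2}}{3}$ ($R{\left(h,z \right)} = - 52 h + \frac{z}{\left(-3\right) \frac{1}{14}} z = - 52 h + \frac{z}{- \frac{3}{14}} z = - 52 h + z \left(- \frac{14}{3}\right) z = - 52 h + - \frac{14 z}{3} z = - 52 h - \frac{14 z^{2}}{3}$)
$\left(54 + 50\right)^{2} - R{\left(160,X \right)} = \left(54 + 50\right)^{2} - \left(\left(-52\right) 160 - \frac{14 \left(-2\right)^{2}}{3}\right) = 104^{2} - \left(-8320 - \frac{56}{3}\right) = 10816 - \left(-8320 - \frac{56}{3}\right) = 10816 - - \frac{25016}{3} = 10816 + \frac{25016}{3} = \frac{57464}{3}$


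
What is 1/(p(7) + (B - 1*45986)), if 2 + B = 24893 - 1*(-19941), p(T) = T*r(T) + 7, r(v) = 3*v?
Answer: -1/1000 ≈ -0.0010000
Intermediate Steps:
p(T) = 7 + 3*T**2 (p(T) = T*(3*T) + 7 = 3*T**2 + 7 = 7 + 3*T**2)
B = 44832 (B = -2 + (24893 - 1*(-19941)) = -2 + (24893 + 19941) = -2 + 44834 = 44832)
1/(p(7) + (B - 1*45986)) = 1/((7 + 3*7**2) + (44832 - 1*45986)) = 1/((7 + 3*49) + (44832 - 45986)) = 1/((7 + 147) - 1154) = 1/(154 - 1154) = 1/(-1000) = -1/1000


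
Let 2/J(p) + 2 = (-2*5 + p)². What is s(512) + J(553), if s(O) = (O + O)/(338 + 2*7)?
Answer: 9435126/3243317 ≈ 2.9091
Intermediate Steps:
s(O) = O/176 (s(O) = (2*O)/(338 + 14) = (2*O)/352 = (2*O)*(1/352) = O/176)
J(p) = 2/(-2 + (-10 + p)²) (J(p) = 2/(-2 + (-2*5 + p)²) = 2/(-2 + (-10 + p)²))
s(512) + J(553) = (1/176)*512 + 2/(-2 + (-10 + 553)²) = 32/11 + 2/(-2 + 543²) = 32/11 + 2/(-2 + 294849) = 32/11 + 2/294847 = 9435126/3243317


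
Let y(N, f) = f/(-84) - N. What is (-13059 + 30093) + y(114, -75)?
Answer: 473785/28 ≈ 16921.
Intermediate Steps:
y(N, f) = -N - f/84 (y(N, f) = f*(-1/84) - N = -f/84 - N = -N - f/84)
(-13059 + 30093) + y(114, -75) = (-13059 + 30093) + (-1*114 - 1/84*(-75)) = 17034 + (-114 + 25/28) = 17034 - 3167/28 = 473785/28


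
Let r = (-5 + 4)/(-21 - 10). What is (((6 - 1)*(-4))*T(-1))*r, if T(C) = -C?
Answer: -20/31 ≈ -0.64516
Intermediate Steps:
r = 1/31 (r = -1/(-31) = -1*(-1/31) = 1/31 ≈ 0.032258)
(((6 - 1)*(-4))*T(-1))*r = (((6 - 1)*(-4))*(-1*(-1)))*(1/31) = ((5*(-4))*1)*(1/31) = -20*1*(1/31) = -20*1/31 = -20/31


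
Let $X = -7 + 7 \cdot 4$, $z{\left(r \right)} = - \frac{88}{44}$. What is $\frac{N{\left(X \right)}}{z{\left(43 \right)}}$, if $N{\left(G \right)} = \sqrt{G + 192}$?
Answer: $- \frac{\sqrt{213}}{2} \approx -7.2973$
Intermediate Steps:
$z{\left(r \right)} = -2$ ($z{\left(r \right)} = \left(-88\right) \frac{1}{44} = -2$)
$X = 21$ ($X = -7 + 28 = 21$)
$N{\left(G \right)} = \sqrt{192 + G}$
$\frac{N{\left(X \right)}}{z{\left(43 \right)}} = \frac{\sqrt{192 + 21}}{-2} = \sqrt{213} \left(- \frac{1}{2}\right) = - \frac{\sqrt{213}}{2}$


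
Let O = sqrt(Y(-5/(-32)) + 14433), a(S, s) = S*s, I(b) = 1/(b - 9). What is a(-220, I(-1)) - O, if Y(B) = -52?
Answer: 22 - sqrt(14381) ≈ -97.921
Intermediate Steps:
I(b) = 1/(-9 + b)
O = sqrt(14381) (O = sqrt(-52 + 14433) = sqrt(14381) ≈ 119.92)
a(-220, I(-1)) - O = -220/(-9 - 1) - sqrt(14381) = -220/(-10) - sqrt(14381) = -220*(-1/10) - sqrt(14381) = 22 - sqrt(14381)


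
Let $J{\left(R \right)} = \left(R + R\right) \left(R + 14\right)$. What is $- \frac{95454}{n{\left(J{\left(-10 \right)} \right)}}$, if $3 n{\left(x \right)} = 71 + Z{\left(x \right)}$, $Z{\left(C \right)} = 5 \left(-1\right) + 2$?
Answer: $- \frac{143181}{34} \approx -4211.2$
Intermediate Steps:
$Z{\left(C \right)} = -3$ ($Z{\left(C \right)} = -5 + 2 = -3$)
$J{\left(R \right)} = 2 R \left(14 + R\right)$
$n{\left(x \right)} = \frac{68}{3}$ ($n{\left(x \right)} = \frac{71 - 3}{3} = \frac{1}{3} \cdot 68 = \frac{68}{3}$)
$- \frac{95454}{n{\left(J{\left(-10 \right)} \right)}} = - \frac{95454}{\frac{68}{3}} = \left(-95454\right) \frac{3}{68} = - \frac{143181}{34}$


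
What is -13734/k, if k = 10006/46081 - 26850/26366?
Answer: 8343210293082/486728327 ≈ 17141.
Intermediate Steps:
k = -486728327/607485823 (k = 10006*(1/46081) - 26850*1/26366 = 10006/46081 - 13425/13183 = -486728327/607485823 ≈ -0.80122)
-13734/k = -13734/(-486728327/607485823) = -13734*(-607485823/486728327) = 8343210293082/486728327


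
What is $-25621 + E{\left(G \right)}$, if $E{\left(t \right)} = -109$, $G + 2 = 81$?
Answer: $-25730$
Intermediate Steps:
$G = 79$ ($G = -2 + 81 = 79$)
$-25621 + E{\left(G \right)} = -25621 - 109 = -25730$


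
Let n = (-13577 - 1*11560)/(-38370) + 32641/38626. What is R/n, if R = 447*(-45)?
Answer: -354905137575/26468773 ≈ -13408.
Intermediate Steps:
R = -20115
n = 26468773/17643805 (n = (-13577 - 11560)*(-1/38370) + 32641*(1/38626) = -25137*(-1/38370) + 4663/5518 = 8379/12790 + 4663/5518 = 26468773/17643805 ≈ 1.5002)
R/n = -20115/26468773/17643805 = -20115*17643805/26468773 = -354905137575/26468773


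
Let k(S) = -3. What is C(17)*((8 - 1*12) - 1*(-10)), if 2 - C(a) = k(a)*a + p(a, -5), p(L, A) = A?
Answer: 348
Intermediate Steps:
C(a) = 7 + 3*a (C(a) = 2 - (-3*a - 5) = 2 - (-5 - 3*a) = 2 + (5 + 3*a) = 7 + 3*a)
C(17)*((8 - 1*12) - 1*(-10)) = (7 + 3*17)*((8 - 1*12) - 1*(-10)) = (7 + 51)*((8 - 12) + 10) = 58*(-4 + 10) = 58*6 = 348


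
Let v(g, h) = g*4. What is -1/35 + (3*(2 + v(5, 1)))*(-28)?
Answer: -64681/35 ≈ -1848.0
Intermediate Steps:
v(g, h) = 4*g
-1/35 + (3*(2 + v(5, 1)))*(-28) = -1/35 + (3*(2 + 4*5))*(-28) = -1*1/35 + (3*(2 + 20))*(-28) = -1/35 + (3*22)*(-28) = -1/35 + 66*(-28) = -1/35 - 1848 = -64681/35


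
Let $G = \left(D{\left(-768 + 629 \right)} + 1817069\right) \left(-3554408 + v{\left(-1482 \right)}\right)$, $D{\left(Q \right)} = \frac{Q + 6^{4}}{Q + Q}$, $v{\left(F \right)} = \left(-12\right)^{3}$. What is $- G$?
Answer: $\frac{898180426243700}{139} \approx 6.4617 \cdot 10^{12}$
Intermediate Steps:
$v{\left(F \right)} = -1728$
$D{\left(Q \right)} = \frac{1296 + Q}{2 Q}$ ($D{\left(Q \right)} = \frac{Q + 1296}{2 Q} = \left(1296 + Q\right) \frac{1}{2 Q} = \frac{1296 + Q}{2 Q}$)
$G = - \frac{898180426243700}{139}$ ($G = \left(\frac{1296 + \left(-768 + 629\right)}{2 \left(-768 + 629\right)} + 1817069\right) \left(-3554408 - 1728\right) = \left(\frac{1296 - 139}{2 \left(-139\right)} + 1817069\right) \left(-3556136\right) = \left(\frac{1}{2} \left(- \frac{1}{139}\right) 1157 + 1817069\right) \left(-3556136\right) = \left(- \frac{1157}{278} + 1817069\right) \left(-3556136\right) = \frac{505144025}{278} \left(-3556136\right) = - \frac{898180426243700}{139} \approx -6.4617 \cdot 10^{12}$)
$- G = \left(-1\right) \left(- \frac{898180426243700}{139}\right) = \frac{898180426243700}{139}$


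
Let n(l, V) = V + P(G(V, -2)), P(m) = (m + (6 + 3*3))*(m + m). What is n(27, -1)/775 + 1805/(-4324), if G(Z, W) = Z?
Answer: -1524271/3351100 ≈ -0.45486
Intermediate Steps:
P(m) = 2*m*(15 + m) (P(m) = (m + (6 + 9))*(2*m) = (m + 15)*(2*m) = (15 + m)*(2*m) = 2*m*(15 + m))
n(l, V) = V + 2*V*(15 + V)
n(27, -1)/775 + 1805/(-4324) = -(31 + 2*(-1))/775 + 1805/(-4324) = -(31 - 2)*(1/775) + 1805*(-1/4324) = -1*29*(1/775) - 1805/4324 = -29*1/775 - 1805/4324 = -29/775 - 1805/4324 = -1524271/3351100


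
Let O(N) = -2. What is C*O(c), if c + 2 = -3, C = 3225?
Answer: -6450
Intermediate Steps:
c = -5 (c = -2 - 3 = -5)
C*O(c) = 3225*(-2) = -6450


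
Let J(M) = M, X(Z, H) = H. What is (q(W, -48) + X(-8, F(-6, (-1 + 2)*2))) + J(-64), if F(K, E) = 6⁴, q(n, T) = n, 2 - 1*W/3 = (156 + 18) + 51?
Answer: 563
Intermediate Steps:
W = -669 (W = 6 - 3*((156 + 18) + 51) = 6 - 3*(174 + 51) = 6 - 3*225 = 6 - 675 = -669)
F(K, E) = 1296
(q(W, -48) + X(-8, F(-6, (-1 + 2)*2))) + J(-64) = (-669 + 1296) - 64 = 627 - 64 = 563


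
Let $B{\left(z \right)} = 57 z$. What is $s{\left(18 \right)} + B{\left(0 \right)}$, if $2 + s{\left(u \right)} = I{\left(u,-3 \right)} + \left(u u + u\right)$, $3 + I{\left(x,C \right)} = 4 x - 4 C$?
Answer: $421$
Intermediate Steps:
$I{\left(x,C \right)} = -3 - 4 C + 4 x$ ($I{\left(x,C \right)} = -3 - \left(- 4 x + 4 C\right) = -3 - 4 C + 4 x$)
$s{\left(u \right)} = 7 + u^{2} + 5 u$ ($s{\left(u \right)} = -2 - \left(-9 - 5 u - u u\right) = -2 + \left(\left(-3 + 12 + 4 u\right) + \left(u^{2} + u\right)\right) = -2 + \left(\left(9 + 4 u\right) + \left(u + u^{2}\right)\right) = -2 + \left(9 + u^{2} + 5 u\right) = 7 + u^{2} + 5 u$)
$s{\left(18 \right)} + B{\left(0 \right)} = \left(7 + 18^{2} + 5 \cdot 18\right) + 57 \cdot 0 = \left(7 + 324 + 90\right) + 0 = 421 + 0 = 421$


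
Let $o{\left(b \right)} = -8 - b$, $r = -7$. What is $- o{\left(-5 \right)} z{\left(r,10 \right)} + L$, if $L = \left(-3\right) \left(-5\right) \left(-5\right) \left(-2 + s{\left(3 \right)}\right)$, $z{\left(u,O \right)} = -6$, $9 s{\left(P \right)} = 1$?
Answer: $\frac{371}{3} \approx 123.67$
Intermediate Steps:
$s{\left(P \right)} = \frac{1}{9}$ ($s{\left(P \right)} = \frac{1}{9} \cdot 1 = \frac{1}{9}$)
$L = \frac{425}{3}$ ($L = \left(-3\right) \left(-5\right) \left(-5\right) \left(-2 + \frac{1}{9}\right) = 15 \left(-5\right) \left(- \frac{17}{9}\right) = \left(-75\right) \left(- \frac{17}{9}\right) = \frac{425}{3} \approx 141.67$)
$- o{\left(-5 \right)} z{\left(r,10 \right)} + L = - (-8 - -5) \left(-6\right) + \frac{425}{3} = - (-8 + 5) \left(-6\right) + \frac{425}{3} = \left(-1\right) \left(-3\right) \left(-6\right) + \frac{425}{3} = 3 \left(-6\right) + \frac{425}{3} = -18 + \frac{425}{3} = \frac{371}{3}$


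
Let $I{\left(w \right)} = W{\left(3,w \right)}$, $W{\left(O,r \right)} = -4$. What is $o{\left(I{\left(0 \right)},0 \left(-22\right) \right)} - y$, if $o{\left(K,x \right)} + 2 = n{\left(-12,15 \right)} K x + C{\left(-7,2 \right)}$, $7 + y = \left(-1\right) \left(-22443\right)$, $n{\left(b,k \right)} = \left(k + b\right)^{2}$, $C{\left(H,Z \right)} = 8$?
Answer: $-22430$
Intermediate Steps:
$I{\left(w \right)} = -4$
$n{\left(b,k \right)} = \left(b + k\right)^{2}$
$y = 22436$ ($y = -7 - -22443 = -7 + 22443 = 22436$)
$o{\left(K,x \right)} = 6 + 9 K x$ ($o{\left(K,x \right)} = -2 + \left(\left(-12 + 15\right)^{2} K x + 8\right) = -2 + \left(3^{2} K x + 8\right) = -2 + \left(9 K x + 8\right) = -2 + \left(8 + 9 K x\right) = 6 + 9 K x$)
$o{\left(I{\left(0 \right)},0 \left(-22\right) \right)} - y = \left(6 + 9 \left(-4\right) 0 \left(-22\right)\right) - 22436 = \left(6 + 9 \left(-4\right) 0\right) - 22436 = \left(6 + 0\right) - 22436 = 6 - 22436 = -22430$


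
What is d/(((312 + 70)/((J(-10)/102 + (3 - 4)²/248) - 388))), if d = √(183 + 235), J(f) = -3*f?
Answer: -1634551*√418/1610512 ≈ -20.750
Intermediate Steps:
d = √418 ≈ 20.445
d/(((312 + 70)/((J(-10)/102 + (3 - 4)²/248) - 388))) = √418/(((312 + 70)/((-3*(-10)/102 + (3 - 4)²/248) - 388))) = √418/((382/((30*(1/102) + (-1)²*(1/248)) - 388))) = √418/((382/((5/17 + 1*(1/248)) - 388))) = √418/((382/((5/17 + 1/248) - 388))) = √418/((382/(1257/4216 - 388))) = √418/((382/(-1634551/4216))) = √418/((382*(-4216/1634551))) = √418/(-1610512/1634551) = √418*(-1634551/1610512) = -1634551*√418/1610512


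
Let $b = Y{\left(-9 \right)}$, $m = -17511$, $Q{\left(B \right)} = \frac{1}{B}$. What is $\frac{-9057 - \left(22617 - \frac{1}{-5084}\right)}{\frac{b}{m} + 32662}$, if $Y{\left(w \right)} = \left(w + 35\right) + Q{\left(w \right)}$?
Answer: $- \frac{25378264208583}{26169881382620} \approx -0.96975$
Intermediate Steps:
$Y{\left(w \right)} = 35 + w + \frac{1}{w}$ ($Y{\left(w \right)} = \left(w + 35\right) + \frac{1}{w} = \left(35 + w\right) + \frac{1}{w} = 35 + w + \frac{1}{w}$)
$b = \frac{233}{9}$ ($b = 35 - 9 + \frac{1}{-9} = 35 - 9 - \frac{1}{9} = \frac{233}{9} \approx 25.889$)
$\frac{-9057 - \left(22617 - \frac{1}{-5084}\right)}{\frac{b}{m} + 32662} = \frac{-9057 - \left(22617 - \frac{1}{-5084}\right)}{\frac{233}{9 \left(-17511\right)} + 32662} = \frac{-9057 - \frac{114984829}{5084}}{\frac{233}{9} \left(- \frac{1}{17511}\right) + 32662} = \frac{-9057 - \frac{114984829}{5084}}{- \frac{233}{157599} + 32662} = - \frac{161030617}{5084 \cdot \frac{5147498305}{157599}} = \left(- \frac{161030617}{5084}\right) \frac{157599}{5147498305} = - \frac{25378264208583}{26169881382620}$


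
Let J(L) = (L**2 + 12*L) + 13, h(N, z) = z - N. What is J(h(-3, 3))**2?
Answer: 14641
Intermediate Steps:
J(L) = 13 + L**2 + 12*L
J(h(-3, 3))**2 = (13 + (3 - 1*(-3))**2 + 12*(3 - 1*(-3)))**2 = (13 + (3 + 3)**2 + 12*(3 + 3))**2 = (13 + 6**2 + 12*6)**2 = (13 + 36 + 72)**2 = 121**2 = 14641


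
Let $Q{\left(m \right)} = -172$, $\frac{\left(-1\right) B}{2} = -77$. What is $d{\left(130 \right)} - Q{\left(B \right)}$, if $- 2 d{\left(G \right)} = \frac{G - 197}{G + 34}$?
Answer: $\frac{56483}{328} \approx 172.2$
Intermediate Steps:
$B = 154$ ($B = \left(-2\right) \left(-77\right) = 154$)
$d{\left(G \right)} = - \frac{-197 + G}{2 \left(34 + G\right)}$ ($d{\left(G \right)} = - \frac{\left(G - 197\right) \frac{1}{G + 34}}{2} = - \frac{\left(-197 + G\right) \frac{1}{34 + G}}{2} = - \frac{\frac{1}{34 + G} \left(-197 + G\right)}{2} = - \frac{-197 + G}{2 \left(34 + G\right)}$)
$d{\left(130 \right)} - Q{\left(B \right)} = \frac{197 - 130}{2 \left(34 + 130\right)} - -172 = \frac{197 - 130}{2 \cdot 164} + 172 = \frac{1}{2} \cdot \frac{1}{164} \cdot 67 + 172 = \frac{67}{328} + 172 = \frac{56483}{328}$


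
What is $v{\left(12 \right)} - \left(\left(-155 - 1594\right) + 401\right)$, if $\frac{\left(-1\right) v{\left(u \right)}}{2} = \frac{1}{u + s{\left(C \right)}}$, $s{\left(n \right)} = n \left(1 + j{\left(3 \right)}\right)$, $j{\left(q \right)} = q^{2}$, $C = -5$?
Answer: $\frac{25613}{19} \approx 1348.1$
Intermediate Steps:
$s{\left(n \right)} = 10 n$ ($s{\left(n \right)} = n \left(1 + 3^{2}\right) = n \left(1 + 9\right) = n 10 = 10 n$)
$v{\left(u \right)} = - \frac{2}{-50 + u}$ ($v{\left(u \right)} = - \frac{2}{u + 10 \left(-5\right)} = - \frac{2}{u - 50} = - \frac{2}{-50 + u}$)
$v{\left(12 \right)} - \left(\left(-155 - 1594\right) + 401\right) = - \frac{2}{-50 + 12} - \left(\left(-155 - 1594\right) + 401\right) = - \frac{2}{-38} - \left(-1749 + 401\right) = \left(-2\right) \left(- \frac{1}{38}\right) - -1348 = \frac{1}{19} + 1348 = \frac{25613}{19}$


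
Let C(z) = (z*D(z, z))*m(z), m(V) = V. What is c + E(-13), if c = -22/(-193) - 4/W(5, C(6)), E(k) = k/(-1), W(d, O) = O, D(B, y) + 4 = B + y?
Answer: 182039/13896 ≈ 13.100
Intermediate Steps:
D(B, y) = -4 + B + y (D(B, y) = -4 + (B + y) = -4 + B + y)
C(z) = z²*(-4 + 2*z) (C(z) = (z*(-4 + z + z))*z = (z*(-4 + 2*z))*z = z²*(-4 + 2*z))
E(k) = -k (E(k) = k*(-1) = -k)
c = 1391/13896 (c = -22/(-193) - 4*1/(72*(-2 + 6)) = -22*(-1/193) - 4/(2*36*4) = 22/193 - 4/288 = 22/193 - 4*1/288 = 22/193 - 1/72 = 1391/13896 ≈ 0.10010)
c + E(-13) = 1391/13896 - 1*(-13) = 1391/13896 + 13 = 182039/13896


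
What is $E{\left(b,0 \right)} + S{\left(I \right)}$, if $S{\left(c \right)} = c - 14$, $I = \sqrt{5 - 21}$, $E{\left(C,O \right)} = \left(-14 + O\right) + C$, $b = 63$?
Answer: $35 + 4 i \approx 35.0 + 4.0 i$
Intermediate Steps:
$E{\left(C,O \right)} = -14 + C + O$
$I = 4 i$ ($I = \sqrt{-16} = 4 i \approx 4.0 i$)
$S{\left(c \right)} = -14 + c$
$E{\left(b,0 \right)} + S{\left(I \right)} = \left(-14 + 63 + 0\right) - \left(14 - 4 i\right) = 49 - \left(14 - 4 i\right) = 35 + 4 i$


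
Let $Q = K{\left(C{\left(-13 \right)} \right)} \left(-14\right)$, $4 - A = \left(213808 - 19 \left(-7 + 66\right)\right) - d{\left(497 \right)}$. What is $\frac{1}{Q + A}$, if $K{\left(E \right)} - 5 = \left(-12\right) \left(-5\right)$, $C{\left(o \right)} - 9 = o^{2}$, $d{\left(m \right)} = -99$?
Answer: $- \frac{1}{213692} \approx -4.6796 \cdot 10^{-6}$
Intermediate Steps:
$C{\left(o \right)} = 9 + o^{2}$
$K{\left(E \right)} = 65$ ($K{\left(E \right)} = 5 - -60 = 5 + 60 = 65$)
$A = -212782$ ($A = 4 - \left(\left(213808 - 19 \left(-7 + 66\right)\right) - -99\right) = 4 - \left(\left(213808 - 19 \cdot 59\right) + 99\right) = 4 - \left(\left(213808 - 1121\right) + 99\right) = 4 - \left(212687 + 99\right) = 4 - 212786 = -212782$)
$Q = -910$ ($Q = 65 \left(-14\right) = -910$)
$\frac{1}{Q + A} = \frac{1}{-910 - 212782} = \frac{1}{-213692} = - \frac{1}{213692}$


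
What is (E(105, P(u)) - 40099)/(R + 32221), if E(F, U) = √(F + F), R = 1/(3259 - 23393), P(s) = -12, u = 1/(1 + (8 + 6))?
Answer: -807353266/648737613 + 20134*√210/648737613 ≈ -1.2440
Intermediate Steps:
u = 1/15 (u = 1/(1 + 14) = 1/15 ≈ 0.066667)
R = -1/20134 (R = 1/(-20134) = -1/20134 ≈ -4.9667e-5)
E(F, U) = √2*√F (E(F, U) = √(2*F) = √2*√F)
(E(105, P(u)) - 40099)/(R + 32221) = (√2*√105 - 40099)/(-1/20134 + 32221) = (√210 - 40099)/(648737613/20134) = (-40099 + √210)*(20134/648737613) = -807353266/648737613 + 20134*√210/648737613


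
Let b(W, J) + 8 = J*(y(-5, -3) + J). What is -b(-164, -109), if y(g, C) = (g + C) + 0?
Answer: -12745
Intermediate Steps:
y(g, C) = C + g (y(g, C) = (C + g) + 0 = C + g)
b(W, J) = -8 + J*(-8 + J) (b(W, J) = -8 + J*((-3 - 5) + J) = -8 + J*(-8 + J))
-b(-164, -109) = -(-8 + (-109)**2 - 8*(-109)) = -(-8 + 11881 + 872) = -1*12745 = -12745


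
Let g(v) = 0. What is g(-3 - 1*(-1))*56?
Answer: 0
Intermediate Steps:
g(-3 - 1*(-1))*56 = 0*56 = 0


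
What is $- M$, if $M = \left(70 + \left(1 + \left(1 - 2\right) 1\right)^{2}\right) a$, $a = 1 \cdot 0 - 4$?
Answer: $280$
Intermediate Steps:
$a = -4$ ($a = 0 - 4 = -4$)
$M = -280$ ($M = \left(70 + \left(1 + \left(1 - 2\right) 1\right)^{2}\right) \left(-4\right) = \left(70 + \left(1 - 1\right)^{2}\right) \left(-4\right) = \left(70 + 0^{2}\right) \left(-4\right) = \left(70 + 0\right) \left(-4\right) = 70 \left(-4\right) = -280$)
$- M = \left(-1\right) \left(-280\right) = 280$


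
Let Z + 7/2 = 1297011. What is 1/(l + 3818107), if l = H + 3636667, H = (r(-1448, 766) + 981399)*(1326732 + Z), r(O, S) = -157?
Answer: 1/2574530849233 ≈ 3.8842e-13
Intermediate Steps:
Z = 2594015/2 (Z = -7/2 + 1297011 = 2594015/2 ≈ 1.2970e+6)
H = 2574523394459 (H = (-157 + 981399)*(1326732 + 2594015/2) = 981242*(5247479/2) = 2574523394459)
l = 2574527031126 (l = 2574523394459 + 3636667 = 2574527031126)
1/(l + 3818107) = 1/(2574527031126 + 3818107) = 1/2574530849233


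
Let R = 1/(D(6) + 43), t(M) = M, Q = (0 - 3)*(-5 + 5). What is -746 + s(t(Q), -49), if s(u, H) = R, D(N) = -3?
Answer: -29839/40 ≈ -745.97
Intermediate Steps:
Q = 0 (Q = -3*0 = 0)
R = 1/40 (R = 1/(-3 + 43) = 1/40 ≈ 0.025000)
s(u, H) = 1/40
-746 + s(t(Q), -49) = -746 + 1/40 = -29839/40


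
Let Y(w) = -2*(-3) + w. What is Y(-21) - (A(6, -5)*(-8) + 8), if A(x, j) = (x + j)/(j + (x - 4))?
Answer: -77/3 ≈ -25.667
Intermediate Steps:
A(x, j) = (j + x)/(-4 + j + x) (A(x, j) = (j + x)/(j + (-4 + x)) = (j + x)/(-4 + j + x))
Y(w) = 6 + w
Y(-21) - (A(6, -5)*(-8) + 8) = (6 - 21) - (((-5 + 6)/(-4 - 5 + 6))*(-8) + 8) = -15 - ((1/(-3))*(-8) + 8) = -15 - (-⅓*1*(-8) + 8) = -15 - (-⅓*(-8) + 8) = -15 - (8/3 + 8) = -15 - 1*32/3 = -15 - 32/3 = -77/3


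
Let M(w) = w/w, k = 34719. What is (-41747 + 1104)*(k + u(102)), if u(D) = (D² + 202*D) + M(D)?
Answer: -2671383104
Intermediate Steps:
M(w) = 1
u(D) = 1 + D² + 202*D (u(D) = (D² + 202*D) + 1 = 1 + D² + 202*D)
(-41747 + 1104)*(k + u(102)) = (-41747 + 1104)*(34719 + (1 + 102² + 202*102)) = -40643*(34719 + (1 + 10404 + 20604)) = -40643*(34719 + 31009) = -40643*65728 = -2671383104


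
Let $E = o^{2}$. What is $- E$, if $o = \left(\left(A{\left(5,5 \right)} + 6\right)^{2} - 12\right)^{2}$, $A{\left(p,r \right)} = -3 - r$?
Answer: $-4096$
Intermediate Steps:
$o = 64$ ($o = \left(\left(\left(-3 - 5\right) + 6\right)^{2} - 12\right)^{2} = \left(\left(-8 + 6\right)^{2} - 12\right)^{2} = \left(\left(-2\right)^{2} - 12\right)^{2} = \left(4 - 12\right)^{2} = \left(-8\right)^{2} = 64$)
$E = 4096$ ($E = 64^{2} = 4096$)
$- E = \left(-1\right) 4096 = -4096$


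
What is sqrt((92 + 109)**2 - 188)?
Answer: sqrt(40213) ≈ 200.53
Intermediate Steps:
sqrt((92 + 109)**2 - 188) = sqrt(201**2 - 188) = sqrt(40401 - 188) = sqrt(40213)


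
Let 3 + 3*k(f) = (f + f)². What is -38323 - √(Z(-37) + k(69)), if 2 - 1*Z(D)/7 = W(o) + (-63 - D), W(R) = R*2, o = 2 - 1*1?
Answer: -38323 - √6529 ≈ -38404.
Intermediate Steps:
o = 1 (o = 2 - 1 = 1)
W(R) = 2*R
k(f) = -1 + 4*f²/3 (k(f) = -1 + (f + f)²/3 = -1 + (2*f)²/3 = -1 + (4*f²)/3 = -1 + 4*f²/3)
Z(D) = 441 + 7*D (Z(D) = 14 - 7*(2*1 + (-63 - D)) = 14 - 7*(2 + (-63 - D)) = 14 - 7*(-61 - D) = 14 + (427 + 7*D) = 441 + 7*D)
-38323 - √(Z(-37) + k(69)) = -38323 - √((441 + 7*(-37)) + (-1 + (4/3)*69²)) = -38323 - √((441 - 259) + (-1 + (4/3)*4761)) = -38323 - √(182 + (-1 + 6348)) = -38323 - √(182 + 6347) = -38323 - √6529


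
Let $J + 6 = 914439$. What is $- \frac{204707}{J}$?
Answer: $- \frac{204707}{914433} \approx -0.22386$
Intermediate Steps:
$J = 914433$ ($J = -6 + 914439 = 914433$)
$- \frac{204707}{J} = - \frac{204707}{914433}$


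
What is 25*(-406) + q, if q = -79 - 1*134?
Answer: -10363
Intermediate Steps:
q = -213 (q = -79 - 134 = -213)
25*(-406) + q = 25*(-406) - 213 = -10150 - 213 = -10363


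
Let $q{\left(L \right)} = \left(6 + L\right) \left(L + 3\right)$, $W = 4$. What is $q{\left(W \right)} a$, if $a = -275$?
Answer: $-19250$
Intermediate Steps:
$q{\left(L \right)} = \left(3 + L\right) \left(6 + L\right)$ ($q{\left(L \right)} = \left(6 + L\right) \left(3 + L\right) = \left(3 + L\right) \left(6 + L\right)$)
$q{\left(W \right)} a = \left(18 + 4^{2} + 9 \cdot 4\right) \left(-275\right) = \left(18 + 16 + 36\right) \left(-275\right) = 70 \left(-275\right) = -19250$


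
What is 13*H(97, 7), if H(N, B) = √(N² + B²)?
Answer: 13*√9458 ≈ 1264.3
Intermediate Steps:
H(N, B) = √(B² + N²)
13*H(97, 7) = 13*√(7² + 97²) = 13*√(49 + 9409) = 13*√9458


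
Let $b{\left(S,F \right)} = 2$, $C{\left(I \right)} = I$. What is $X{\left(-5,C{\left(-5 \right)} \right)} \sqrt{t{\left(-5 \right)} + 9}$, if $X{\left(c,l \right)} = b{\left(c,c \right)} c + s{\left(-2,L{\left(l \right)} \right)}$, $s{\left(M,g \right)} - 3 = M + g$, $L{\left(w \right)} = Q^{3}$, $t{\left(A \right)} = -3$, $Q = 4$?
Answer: $55 \sqrt{6} \approx 134.72$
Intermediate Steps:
$L{\left(w \right)} = 64$ ($L{\left(w \right)} = 4^{3} = 64$)
$s{\left(M,g \right)} = 3 + M + g$ ($s{\left(M,g \right)} = 3 + \left(M + g\right) = 3 + M + g$)
$X{\left(c,l \right)} = 65 + 2 c$ ($X{\left(c,l \right)} = 2 c + \left(3 - 2 + 64\right) = 2 c + 65 = 65 + 2 c$)
$X{\left(-5,C{\left(-5 \right)} \right)} \sqrt{t{\left(-5 \right)} + 9} = \left(65 + 2 \left(-5\right)\right) \sqrt{-3 + 9} = \left(65 - 10\right) \sqrt{6} = 55 \sqrt{6}$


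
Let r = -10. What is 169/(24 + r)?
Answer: 169/14 ≈ 12.071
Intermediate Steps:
169/(24 + r) = 169/(24 - 10) = 169/14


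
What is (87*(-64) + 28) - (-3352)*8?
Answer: 21276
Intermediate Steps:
(87*(-64) + 28) - (-3352)*8 = (-5568 + 28) - 1*(-26816) = -5540 + 26816 = 21276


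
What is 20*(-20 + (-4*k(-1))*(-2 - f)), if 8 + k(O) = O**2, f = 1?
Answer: -2080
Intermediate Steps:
k(O) = -8 + O**2
20*(-20 + (-4*k(-1))*(-2 - f)) = 20*(-20 + (-4*(-8 + (-1)**2))*(-2 - 1*1)) = 20*(-20 + (-4*(-8 + 1))*(-2 - 1)) = 20*(-20 - 4*(-7)*(-3)) = 20*(-20 + 28*(-3)) = 20*(-20 - 84) = 20*(-104) = -2080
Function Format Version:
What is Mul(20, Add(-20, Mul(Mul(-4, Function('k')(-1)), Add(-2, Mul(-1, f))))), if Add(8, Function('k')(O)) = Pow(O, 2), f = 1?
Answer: -2080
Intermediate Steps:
Function('k')(O) = Add(-8, Pow(O, 2))
Mul(20, Add(-20, Mul(Mul(-4, Function('k')(-1)), Add(-2, Mul(-1, f))))) = Mul(20, Add(-20, Mul(Mul(-4, Add(-8, Pow(-1, 2))), Add(-2, Mul(-1, 1))))) = Mul(20, Add(-20, Mul(Mul(-4, Add(-8, 1)), Add(-2, -1)))) = Mul(20, Add(-20, Mul(Mul(-4, -7), -3))) = Mul(20, Add(-20, Mul(28, -3))) = Mul(20, Add(-20, -84)) = Mul(20, -104) = -2080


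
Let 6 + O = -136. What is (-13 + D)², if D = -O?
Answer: 16641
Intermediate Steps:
O = -142 (O = -6 - 136 = -142)
D = 142 (D = -1*(-142) = 142)
(-13 + D)² = (-13 + 142)² = 129² = 16641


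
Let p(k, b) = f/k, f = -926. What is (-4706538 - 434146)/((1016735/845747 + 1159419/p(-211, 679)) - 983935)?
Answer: 4025986933697848/563677932689937 ≈ 7.1423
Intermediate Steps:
p(k, b) = -926/k
(-4706538 - 434146)/((1016735/845747 + 1159419/p(-211, 679)) - 983935) = (-4706538 - 434146)/((1016735/845747 + 1159419/((-926/(-211)))) - 983935) = -5140684/((1016735*(1/845747) + 1159419/((-926*(-1/211)))) - 983935) = -5140684/((1016735/845747 + 1159419/(926/211)) - 983935) = -5140684/((1016735/845747 + 1159419*(211/926)) - 983935) = -5140684/((1016735/845747 + 244637409/926) - 983935) = -5140684/(206902296246133/783161722 - 983935) = -5140684/(-563677932689937/783161722) = -5140684*(-783161722/563677932689937) = 4025986933697848/563677932689937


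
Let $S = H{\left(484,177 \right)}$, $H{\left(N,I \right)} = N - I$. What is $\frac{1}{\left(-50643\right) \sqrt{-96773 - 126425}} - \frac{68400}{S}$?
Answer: $- \frac{68400}{307} + \frac{i \sqrt{223198}}{11303416314} \approx -222.8 + 4.1796 \cdot 10^{-8} i$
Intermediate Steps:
$S = 307$ ($S = 484 - 177 = 307$)
$\frac{1}{\left(-50643\right) \sqrt{-96773 - 126425}} - \frac{68400}{S} = \frac{1}{\left(-50643\right) \sqrt{-96773 - 126425}} - \frac{68400}{307} = - \frac{1}{50643 \sqrt{-96773 - 126425}} - \frac{68400}{307} = - \frac{1}{50643 \sqrt{-223198}} - \frac{68400}{307} = - \frac{1}{50643 i \sqrt{223198}} - \frac{68400}{307} = - \frac{\left(- \frac{1}{223198}\right) i \sqrt{223198}}{50643} - \frac{68400}{307} = \frac{i \sqrt{223198}}{11303416314} - \frac{68400}{307} = - \frac{68400}{307} + \frac{i \sqrt{223198}}{11303416314}$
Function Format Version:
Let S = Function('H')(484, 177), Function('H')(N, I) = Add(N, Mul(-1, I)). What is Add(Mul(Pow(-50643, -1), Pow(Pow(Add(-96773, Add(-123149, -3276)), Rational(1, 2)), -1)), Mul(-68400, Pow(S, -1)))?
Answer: Add(Rational(-68400, 307), Mul(Rational(1, 11303416314), I, Pow(223198, Rational(1, 2)))) ≈ Add(-222.80, Mul(4.1796e-8, I))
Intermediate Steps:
S = 307 (S = Add(484, Mul(-1, 177)) = Add(484, -177) = 307)
Add(Mul(Pow(-50643, -1), Pow(Pow(Add(-96773, Add(-123149, -3276)), Rational(1, 2)), -1)), Mul(-68400, Pow(S, -1))) = Add(Mul(Pow(-50643, -1), Pow(Pow(Add(-96773, Add(-123149, -3276)), Rational(1, 2)), -1)), Mul(-68400, Pow(307, -1))) = Add(Mul(Rational(-1, 50643), Pow(Pow(Add(-96773, -126425), Rational(1, 2)), -1)), Mul(-68400, Rational(1, 307))) = Add(Mul(Rational(-1, 50643), Pow(Pow(-223198, Rational(1, 2)), -1)), Rational(-68400, 307)) = Add(Mul(Rational(-1, 50643), Pow(Mul(I, Pow(223198, Rational(1, 2))), -1)), Rational(-68400, 307)) = Add(Mul(Rational(-1, 50643), Mul(Rational(-1, 223198), I, Pow(223198, Rational(1, 2)))), Rational(-68400, 307)) = Add(Mul(Rational(1, 11303416314), I, Pow(223198, Rational(1, 2))), Rational(-68400, 307)) = Add(Rational(-68400, 307), Mul(Rational(1, 11303416314), I, Pow(223198, Rational(1, 2))))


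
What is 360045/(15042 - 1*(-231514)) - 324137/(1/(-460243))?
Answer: 36781664254567841/246556 ≈ 1.4918e+11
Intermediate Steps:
360045/(15042 - 1*(-231514)) - 324137/(1/(-460243)) = 360045/(15042 + 231514) - 324137/(-1/460243) = 360045/246556 - 324137*(-460243) = 360045*(1/246556) + 149181785291 = 360045/246556 + 149181785291 = 36781664254567841/246556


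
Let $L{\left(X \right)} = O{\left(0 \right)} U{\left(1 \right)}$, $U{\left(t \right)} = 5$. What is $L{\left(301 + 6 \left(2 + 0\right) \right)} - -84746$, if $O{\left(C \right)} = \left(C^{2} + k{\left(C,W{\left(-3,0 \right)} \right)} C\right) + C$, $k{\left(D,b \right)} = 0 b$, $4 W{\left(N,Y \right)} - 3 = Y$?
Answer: $84746$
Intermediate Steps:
$W{\left(N,Y \right)} = \frac{3}{4} + \frac{Y}{4}$
$k{\left(D,b \right)} = 0$
$O{\left(C \right)} = C + C^{2}$ ($O{\left(C \right)} = \left(C^{2} + 0 C\right) + C = \left(C^{2} + 0\right) + C = C^{2} + C = C + C^{2}$)
$L{\left(X \right)} = 0$ ($L{\left(X \right)} = 0 \left(1 + 0\right) 5 = 0 \cdot 1 \cdot 5 = 0 \cdot 5 = 0$)
$L{\left(301 + 6 \left(2 + 0\right) \right)} - -84746 = 0 - -84746 = 0 + 84746 = 84746$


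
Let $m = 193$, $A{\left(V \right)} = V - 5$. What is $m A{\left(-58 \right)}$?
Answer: $-12159$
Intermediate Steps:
$A{\left(V \right)} = -5 + V$
$m A{\left(-58 \right)} = 193 \left(-5 - 58\right) = 193 \left(-63\right) = -12159$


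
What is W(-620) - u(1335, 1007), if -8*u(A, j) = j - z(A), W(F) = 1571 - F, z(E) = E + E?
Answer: 15865/8 ≈ 1983.1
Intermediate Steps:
z(E) = 2*E
u(A, j) = -j/8 + A/4 (u(A, j) = -(j - 2*A)/8 = -j/8 + A/4)
W(-620) - u(1335, 1007) = (1571 - 1*(-620)) - (-1/8*1007 + (1/4)*1335) = (1571 + 620) - (-1007/8 + 1335/4) = 2191 - 1*1663/8 = 2191 - 1663/8 = 15865/8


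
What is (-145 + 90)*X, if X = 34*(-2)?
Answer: 3740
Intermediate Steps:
X = -68
(-145 + 90)*X = (-145 + 90)*(-68) = -55*(-68) = 3740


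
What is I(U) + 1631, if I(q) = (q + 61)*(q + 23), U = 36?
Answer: 7354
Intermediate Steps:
I(q) = (23 + q)*(61 + q) (I(q) = (61 + q)*(23 + q) = (23 + q)*(61 + q))
I(U) + 1631 = (1403 + 36² + 84*36) + 1631 = (1403 + 1296 + 3024) + 1631 = 5723 + 1631 = 7354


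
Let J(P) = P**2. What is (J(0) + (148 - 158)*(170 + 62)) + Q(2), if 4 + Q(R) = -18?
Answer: -2342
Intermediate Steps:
Q(R) = -22 (Q(R) = -4 - 18 = -22)
(J(0) + (148 - 158)*(170 + 62)) + Q(2) = (0**2 + (148 - 158)*(170 + 62)) - 22 = (0 - 10*232) - 22 = (0 - 2320) - 22 = -2320 - 22 = -2342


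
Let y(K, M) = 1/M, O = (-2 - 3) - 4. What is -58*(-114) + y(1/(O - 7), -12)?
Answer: 79343/12 ≈ 6611.9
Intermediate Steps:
O = -9 (O = -5 - 4 = -9)
-58*(-114) + y(1/(O - 7), -12) = -58*(-114) + 1/(-12) = 6612 - 1/12 = 79343/12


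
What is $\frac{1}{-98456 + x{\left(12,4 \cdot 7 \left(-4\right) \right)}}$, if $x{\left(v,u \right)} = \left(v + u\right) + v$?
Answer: $- \frac{1}{98544} \approx -1.0148 \cdot 10^{-5}$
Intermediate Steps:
$x{\left(v,u \right)} = u + 2 v$ ($x{\left(v,u \right)} = \left(u + v\right) + v = u + 2 v$)
$\frac{1}{-98456 + x{\left(12,4 \cdot 7 \left(-4\right) \right)}} = \frac{1}{-98456 + \left(4 \cdot 7 \left(-4\right) + 2 \cdot 12\right)} = \frac{1}{-98456 + \left(28 \left(-4\right) + 24\right)} = \frac{1}{-98456 + \left(-112 + 24\right)} = \frac{1}{-98456 - 88} = \frac{1}{-98544} = - \frac{1}{98544}$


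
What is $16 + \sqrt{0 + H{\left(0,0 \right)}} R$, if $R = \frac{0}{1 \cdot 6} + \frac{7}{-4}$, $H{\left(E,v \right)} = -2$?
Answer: $16 - \frac{7 i \sqrt{2}}{4} \approx 16.0 - 2.4749 i$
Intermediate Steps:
$R = - \frac{7}{4}$ ($R = \frac{0}{6} + 7 \left(- \frac{1}{4}\right) = 0 \cdot \frac{1}{6} - \frac{7}{4} = 0 - \frac{7}{4} = - \frac{7}{4} \approx -1.75$)
$16 + \sqrt{0 + H{\left(0,0 \right)}} R = 16 + \sqrt{0 - 2} \left(- \frac{7}{4}\right) = 16 + \sqrt{-2} \left(- \frac{7}{4}\right) = 16 + i \sqrt{2} \left(- \frac{7}{4}\right) = 16 - \frac{7 i \sqrt{2}}{4}$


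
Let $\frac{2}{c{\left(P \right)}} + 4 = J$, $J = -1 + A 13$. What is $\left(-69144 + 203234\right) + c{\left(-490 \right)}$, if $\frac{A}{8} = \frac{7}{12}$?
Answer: $\frac{22393036}{167} \approx 1.3409 \cdot 10^{5}$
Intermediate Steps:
$A = \frac{14}{3}$ ($A = 8 \cdot \frac{7}{12} = \frac{14}{3} \approx 4.6667$)
$J = \frac{179}{3}$ ($J = -1 + \frac{14}{3} \cdot 13 = -1 + \frac{182}{3} = \frac{179}{3} \approx 59.667$)
$c{\left(P \right)} = \frac{6}{167}$ ($c{\left(P \right)} = \frac{2}{-4 + \frac{179}{3}} = \frac{2}{\frac{167}{3}} = 2 \cdot \frac{3}{167} = \frac{6}{167}$)
$\left(-69144 + 203234\right) + c{\left(-490 \right)} = \left(-69144 + 203234\right) + \frac{6}{167} = 134090 + \frac{6}{167} = \frac{22393036}{167}$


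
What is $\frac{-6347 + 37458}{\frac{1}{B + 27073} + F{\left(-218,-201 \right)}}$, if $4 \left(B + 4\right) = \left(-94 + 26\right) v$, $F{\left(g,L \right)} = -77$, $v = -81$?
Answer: $- \frac{884983506}{2190341} \approx -404.04$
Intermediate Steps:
$B = 1373$ ($B = -4 + \frac{\left(-94 + 26\right) \left(-81\right)}{4} = -4 + \frac{\left(-68\right) \left(-81\right)}{4} = -4 + \frac{1}{4} \cdot 5508 = -4 + 1377 = 1373$)
$\frac{-6347 + 37458}{\frac{1}{B + 27073} + F{\left(-218,-201 \right)}} = \frac{-6347 + 37458}{\frac{1}{1373 + 27073} - 77} = \frac{31111}{\frac{1}{28446} - 77} = \frac{31111}{- \frac{2190341}{28446}} = 31111 \left(- \frac{28446}{2190341}\right) = - \frac{884983506}{2190341}$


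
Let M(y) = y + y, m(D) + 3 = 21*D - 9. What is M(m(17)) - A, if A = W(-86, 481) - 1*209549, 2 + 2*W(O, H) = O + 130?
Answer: 210218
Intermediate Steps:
W(O, H) = 64 + O/2 (W(O, H) = -1 + (O + 130)/2 = -1 + (130 + O)/2 = -1 + (65 + O/2) = 64 + O/2)
m(D) = -12 + 21*D (m(D) = -3 + (21*D - 9) = -3 + (-9 + 21*D) = -12 + 21*D)
A = -209528 (A = (64 + (½)*(-86)) - 1*209549 = (64 - 43) - 209549 = 21 - 209549 = -209528)
M(y) = 2*y
M(m(17)) - A = 2*(-12 + 21*17) - 1*(-209528) = 2*(-12 + 357) + 209528 = 2*345 + 209528 = 690 + 209528 = 210218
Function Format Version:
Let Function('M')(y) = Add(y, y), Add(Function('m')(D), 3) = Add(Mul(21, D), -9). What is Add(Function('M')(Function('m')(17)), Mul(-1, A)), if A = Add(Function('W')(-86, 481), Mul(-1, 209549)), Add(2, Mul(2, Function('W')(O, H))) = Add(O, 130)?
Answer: 210218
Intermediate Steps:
Function('W')(O, H) = Add(64, Mul(Rational(1, 2), O)) (Function('W')(O, H) = Add(-1, Mul(Rational(1, 2), Add(O, 130))) = Add(-1, Mul(Rational(1, 2), Add(130, O))) = Add(-1, Add(65, Mul(Rational(1, 2), O))) = Add(64, Mul(Rational(1, 2), O)))
Function('m')(D) = Add(-12, Mul(21, D)) (Function('m')(D) = Add(-3, Add(Mul(21, D), -9)) = Add(-3, Add(-9, Mul(21, D))) = Add(-12, Mul(21, D)))
A = -209528 (A = Add(Add(64, Mul(Rational(1, 2), -86)), Mul(-1, 209549)) = Add(Add(64, -43), -209549) = Add(21, -209549) = -209528)
Function('M')(y) = Mul(2, y)
Add(Function('M')(Function('m')(17)), Mul(-1, A)) = Add(Mul(2, Add(-12, Mul(21, 17))), Mul(-1, -209528)) = Add(Mul(2, Add(-12, 357)), 209528) = Add(Mul(2, 345), 209528) = Add(690, 209528) = 210218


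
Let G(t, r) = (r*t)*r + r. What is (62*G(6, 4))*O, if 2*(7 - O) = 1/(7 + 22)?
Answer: 1255500/29 ≈ 43293.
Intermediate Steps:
G(t, r) = r + t*r² (G(t, r) = t*r² + r = r + t*r²)
O = 405/58 (O = 7 - 1/(2*(7 + 22)) = 7 - ½/29 = 7 - ½*1/29 = 7 - 1/58 = 405/58 ≈ 6.9828)
(62*G(6, 4))*O = (62*(4*(1 + 4*6)))*(405/58) = (62*(4*(1 + 24)))*(405/58) = (62*(4*25))*(405/58) = (62*100)*(405/58) = 6200*(405/58) = 1255500/29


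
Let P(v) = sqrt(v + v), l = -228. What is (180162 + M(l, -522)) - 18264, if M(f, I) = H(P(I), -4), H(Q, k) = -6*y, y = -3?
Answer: 161916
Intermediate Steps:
P(v) = sqrt(2)*sqrt(v) (P(v) = sqrt(2*v) = sqrt(2)*sqrt(v))
H(Q, k) = 18 (H(Q, k) = -6*(-3) = 18)
M(f, I) = 18
(180162 + M(l, -522)) - 18264 = (180162 + 18) - 18264 = 180180 - 18264 = 161916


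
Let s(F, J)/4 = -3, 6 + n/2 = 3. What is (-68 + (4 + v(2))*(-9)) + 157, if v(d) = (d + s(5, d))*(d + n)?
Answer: -307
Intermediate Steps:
n = -6 (n = -12 + 2*3 = -12 + 6 = -6)
s(F, J) = -12 (s(F, J) = 4*(-3) = -12)
v(d) = (-12 + d)*(-6 + d) (v(d) = (d - 12)*(d - 6) = (-12 + d)*(-6 + d))
(-68 + (4 + v(2))*(-9)) + 157 = (-68 + (4 + (72 + 2**2 - 18*2))*(-9)) + 157 = (-68 + (4 + (72 + 4 - 36))*(-9)) + 157 = (-68 + (4 + 40)*(-9)) + 157 = (-68 + 44*(-9)) + 157 = (-68 - 396) + 157 = -464 + 157 = -307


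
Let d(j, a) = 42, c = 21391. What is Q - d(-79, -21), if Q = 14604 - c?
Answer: -6829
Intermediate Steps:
Q = -6787 (Q = 14604 - 1*21391 = 14604 - 21391 = -6787)
Q - d(-79, -21) = -6787 - 1*42 = -6787 - 42 = -6829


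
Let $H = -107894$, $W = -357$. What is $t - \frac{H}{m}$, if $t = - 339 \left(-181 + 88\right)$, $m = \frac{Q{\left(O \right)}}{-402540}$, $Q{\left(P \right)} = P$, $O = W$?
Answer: $\frac{14480968633}{119} \approx 1.2169 \cdot 10^{8}$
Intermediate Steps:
$O = -357$
$m = \frac{119}{134180}$ ($m = - \frac{357}{-402540} = \left(-357\right) \left(- \frac{1}{402540}\right) = \frac{119}{134180} \approx 0.00088687$)
$t = 31527$ ($t = \left(-339\right) \left(-93\right) = 31527$)
$t - \frac{H}{m} = 31527 - - \frac{107894}{\frac{119}{134180}} = 31527 - \left(-107894\right) \frac{134180}{119} = 31527 - - \frac{14477216920}{119} = 31527 + \frac{14477216920}{119} = \frac{14480968633}{119}$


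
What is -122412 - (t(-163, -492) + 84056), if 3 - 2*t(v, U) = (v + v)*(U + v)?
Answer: -199409/2 ≈ -99705.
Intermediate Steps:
t(v, U) = 3/2 - v*(U + v) (t(v, U) = 3/2 - (v + v)*(U + v)/2 = 3/2 - 2*v*(U + v)/2 = 3/2 - v*(U + v))
-122412 - (t(-163, -492) + 84056) = -122412 - ((3/2 - 1*(-163)**2 - 1*(-492)*(-163)) + 84056) = -122412 - ((3/2 - 1*26569 - 80196) + 84056) = -122412 - ((3/2 - 26569 - 80196) + 84056) = -122412 - (-213527/2 + 84056) = -122412 - 1*(-45415/2) = -122412 + 45415/2 = -199409/2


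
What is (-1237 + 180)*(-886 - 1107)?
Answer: 2106601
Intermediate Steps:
(-1237 + 180)*(-886 - 1107) = -1057*(-1993) = 2106601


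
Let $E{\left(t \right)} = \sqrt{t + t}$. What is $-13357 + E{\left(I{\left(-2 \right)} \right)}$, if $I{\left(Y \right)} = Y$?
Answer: $-13357 + 2 i \approx -13357.0 + 2.0 i$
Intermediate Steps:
$E{\left(t \right)} = \sqrt{2} \sqrt{t}$ ($E{\left(t \right)} = \sqrt{2 t} = \sqrt{2} \sqrt{t}$)
$-13357 + E{\left(I{\left(-2 \right)} \right)} = -13357 + \sqrt{2} \sqrt{-2} = -13357 + \sqrt{2} i \sqrt{2} = -13357 + 2 i$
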